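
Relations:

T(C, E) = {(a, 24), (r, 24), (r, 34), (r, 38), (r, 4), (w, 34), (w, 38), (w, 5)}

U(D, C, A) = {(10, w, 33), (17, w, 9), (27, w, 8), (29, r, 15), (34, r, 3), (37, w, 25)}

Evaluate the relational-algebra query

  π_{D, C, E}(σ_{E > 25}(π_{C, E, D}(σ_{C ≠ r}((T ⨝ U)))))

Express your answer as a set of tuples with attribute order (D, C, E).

{(10, w, 34), (10, w, 38), (17, w, 34), (17, w, 38), (27, w, 34), (27, w, 38), (37, w, 34), (37, w, 38)}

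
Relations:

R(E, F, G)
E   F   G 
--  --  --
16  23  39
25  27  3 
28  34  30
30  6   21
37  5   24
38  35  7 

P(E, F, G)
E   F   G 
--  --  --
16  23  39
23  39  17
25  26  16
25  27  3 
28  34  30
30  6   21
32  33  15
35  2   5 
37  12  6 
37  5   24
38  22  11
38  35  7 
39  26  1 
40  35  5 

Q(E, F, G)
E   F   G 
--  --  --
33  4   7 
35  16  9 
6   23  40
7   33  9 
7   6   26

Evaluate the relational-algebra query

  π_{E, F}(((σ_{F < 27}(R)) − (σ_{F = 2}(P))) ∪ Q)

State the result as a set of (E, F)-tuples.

{(16, 23), (30, 6), (33, 4), (35, 16), (37, 5), (6, 23), (7, 33), (7, 6)}

Filtering on F < 27 leaves {(16, 23, 39), (30, 6, 21), (37, 5, 24)}.
Filtering on F = 2 leaves {(35, 2, 5)}.
Set difference of the two operands is {(16, 23, 39), (30, 6, 21), (37, 5, 24)}.
Set union of the two operands is {(16, 23, 39), (30, 6, 21), (33, 4, 7), (35, 16, 9), (37, 5, 24), (6, 23, 40), (7, 33, 9), (7, 6, 26)}.
Projecting to E, F: {(16, 23), (30, 6), (33, 4), (35, 16), (37, 5), (6, 23), (7, 33), (7, 6)}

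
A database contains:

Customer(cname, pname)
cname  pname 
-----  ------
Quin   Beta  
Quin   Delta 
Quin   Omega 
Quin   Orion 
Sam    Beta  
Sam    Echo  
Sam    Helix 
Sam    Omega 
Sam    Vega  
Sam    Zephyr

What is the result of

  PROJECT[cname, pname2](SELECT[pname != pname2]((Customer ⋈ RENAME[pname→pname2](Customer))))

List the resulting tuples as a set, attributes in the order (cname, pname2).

ρ[pname→pname2]: schema becomes (cname, pname2); tuples unchanged.
Customer ⋈ RENAME[pname→pname2](Customer) (natural join on cname): {(Quin, Beta, Beta), (Quin, Beta, Delta), (Quin, Beta, Omega), (Quin, Beta, Orion), (Quin, Delta, Beta), (Quin, Delta, Delta), (Quin, Delta, Omega), (Quin, Delta, Orion), (Quin, Omega, Beta), (Quin, Omega, Delta), (Quin, Omega, Omega), (Quin, Omega, Orion), (Quin, Orion, Beta), (Quin, Orion, Delta), (Quin, Orion, Omega), (Quin, Orion, Orion), (Sam, Beta, Beta), (Sam, Beta, Echo), (Sam, Beta, Helix), (Sam, Beta, Omega), (Sam, Beta, Vega), (Sam, Beta, Zephyr), (Sam, Echo, Beta), (Sam, Echo, Echo), (Sam, Echo, Helix), (Sam, Echo, Omega), (Sam, Echo, Vega), (Sam, Echo, Zephyr), (Sam, Helix, Beta), (Sam, Helix, Echo), (Sam, Helix, Helix), (Sam, Helix, Omega), (Sam, Helix, Vega), (Sam, Helix, Zephyr), (Sam, Omega, Beta), (Sam, Omega, Echo), (Sam, Omega, Helix), (Sam, Omega, Omega), (Sam, Omega, Vega), (Sam, Omega, Zephyr), (Sam, Vega, Beta), (Sam, Vega, Echo), (Sam, Vega, Helix), (Sam, Vega, Omega), (Sam, Vega, Vega), (Sam, Vega, Zephyr), (Sam, Zephyr, Beta), (Sam, Zephyr, Echo), (Sam, Zephyr, Helix), (Sam, Zephyr, Omega), (Sam, Zephyr, Vega), (Sam, Zephyr, Zephyr)}
Selection pname != pname2: {(Quin, Beta, Delta), (Quin, Beta, Omega), (Quin, Beta, Orion), (Quin, Delta, Beta), (Quin, Delta, Omega), (Quin, Delta, Orion), (Quin, Omega, Beta), (Quin, Omega, Delta), (Quin, Omega, Orion), (Quin, Orion, Beta), (Quin, Orion, Delta), (Quin, Orion, Omega), (Sam, Beta, Echo), (Sam, Beta, Helix), (Sam, Beta, Omega), (Sam, Beta, Vega), (Sam, Beta, Zephyr), (Sam, Echo, Beta), (Sam, Echo, Helix), (Sam, Echo, Omega), (Sam, Echo, Vega), (Sam, Echo, Zephyr), (Sam, Helix, Beta), (Sam, Helix, Echo), (Sam, Helix, Omega), (Sam, Helix, Vega), (Sam, Helix, Zephyr), (Sam, Omega, Beta), (Sam, Omega, Echo), (Sam, Omega, Helix), (Sam, Omega, Vega), (Sam, Omega, Zephyr), (Sam, Vega, Beta), (Sam, Vega, Echo), (Sam, Vega, Helix), (Sam, Vega, Omega), (Sam, Vega, Zephyr), (Sam, Zephyr, Beta), (Sam, Zephyr, Echo), (Sam, Zephyr, Helix), (Sam, Zephyr, Omega), (Sam, Zephyr, Vega)}
π_{cname, pname2} gives {(Quin, Beta), (Quin, Delta), (Quin, Omega), (Quin, Orion), (Sam, Beta), (Sam, Echo), (Sam, Helix), (Sam, Omega), (Sam, Vega), (Sam, Zephyr)} (32 duplicate(s) eliminated).

{(Quin, Beta), (Quin, Delta), (Quin, Omega), (Quin, Orion), (Sam, Beta), (Sam, Echo), (Sam, Helix), (Sam, Omega), (Sam, Vega), (Sam, Zephyr)}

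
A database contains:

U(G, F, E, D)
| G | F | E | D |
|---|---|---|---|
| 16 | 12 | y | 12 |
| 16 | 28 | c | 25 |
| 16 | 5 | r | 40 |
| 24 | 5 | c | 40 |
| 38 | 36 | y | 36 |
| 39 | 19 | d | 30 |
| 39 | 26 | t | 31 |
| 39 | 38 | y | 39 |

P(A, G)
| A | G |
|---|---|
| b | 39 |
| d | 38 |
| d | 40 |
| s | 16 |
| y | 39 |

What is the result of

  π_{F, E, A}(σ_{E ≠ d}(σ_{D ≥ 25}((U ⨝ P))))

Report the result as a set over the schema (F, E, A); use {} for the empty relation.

{(26, t, b), (26, t, y), (28, c, s), (36, y, d), (38, y, b), (38, y, y), (5, r, s)}

Joining U and P on G yields {(16, 12, y, 12, s), (16, 28, c, 25, s), (16, 5, r, 40, s), (38, 36, y, 36, d), (39, 19, d, 30, b), (39, 19, d, 30, y), (39, 26, t, 31, b), (39, 26, t, 31, y), (39, 38, y, 39, b), (39, 38, y, 39, y)}.
Selection D ≥ 25: {(16, 28, c, 25, s), (16, 5, r, 40, s), (38, 36, y, 36, d), (39, 19, d, 30, b), (39, 19, d, 30, y), (39, 26, t, 31, b), (39, 26, t, 31, y), (39, 38, y, 39, b), (39, 38, y, 39, y)}
Selection E ≠ d: {(16, 28, c, 25, s), (16, 5, r, 40, s), (38, 36, y, 36, d), (39, 26, t, 31, b), (39, 26, t, 31, y), (39, 38, y, 39, b), (39, 38, y, 39, y)}
π[F, E, A]: project onto (F, E, A) → {(26, t, b), (26, t, y), (28, c, s), (36, y, d), (38, y, b), (38, y, y), (5, r, s)}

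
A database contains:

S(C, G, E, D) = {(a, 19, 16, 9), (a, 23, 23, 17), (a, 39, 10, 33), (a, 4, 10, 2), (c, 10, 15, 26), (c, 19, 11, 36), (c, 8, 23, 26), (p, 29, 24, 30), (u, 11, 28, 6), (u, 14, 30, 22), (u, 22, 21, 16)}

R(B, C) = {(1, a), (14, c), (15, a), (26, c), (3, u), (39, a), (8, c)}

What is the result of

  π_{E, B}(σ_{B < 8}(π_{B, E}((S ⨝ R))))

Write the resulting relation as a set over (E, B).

Natural join on C: {(a, 19, 16, 9, 1), (a, 19, 16, 9, 15), (a, 19, 16, 9, 39), (a, 23, 23, 17, 1), (a, 23, 23, 17, 15), (a, 23, 23, 17, 39), (a, 39, 10, 33, 1), (a, 39, 10, 33, 15), (a, 39, 10, 33, 39), (a, 4, 10, 2, 1), (a, 4, 10, 2, 15), (a, 4, 10, 2, 39), (c, 10, 15, 26, 14), (c, 10, 15, 26, 26), (c, 10, 15, 26, 8), (c, 19, 11, 36, 14), (c, 19, 11, 36, 26), (c, 19, 11, 36, 8), (c, 8, 23, 26, 14), (c, 8, 23, 26, 26), (c, 8, 23, 26, 8), (u, 11, 28, 6, 3), (u, 14, 30, 22, 3), (u, 22, 21, 16, 3)}
π[B, E]: project onto (B, E) (3 duplicate(s) eliminated) → {(1, 10), (1, 16), (1, 23), (14, 11), (14, 15), (14, 23), (15, 10), (15, 16), (15, 23), (26, 11), (26, 15), (26, 23), (3, 21), (3, 28), (3, 30), (39, 10), (39, 16), (39, 23), (8, 11), (8, 15), (8, 23)}
σ[B < 8]: keep tuples satisfying B < 8 → {(1, 10), (1, 16), (1, 23), (3, 21), (3, 28), (3, 30)}
π[E, B]: project onto (E, B) → {(10, 1), (16, 1), (21, 3), (23, 1), (28, 3), (30, 3)}

{(10, 1), (16, 1), (21, 3), (23, 1), (28, 3), (30, 3)}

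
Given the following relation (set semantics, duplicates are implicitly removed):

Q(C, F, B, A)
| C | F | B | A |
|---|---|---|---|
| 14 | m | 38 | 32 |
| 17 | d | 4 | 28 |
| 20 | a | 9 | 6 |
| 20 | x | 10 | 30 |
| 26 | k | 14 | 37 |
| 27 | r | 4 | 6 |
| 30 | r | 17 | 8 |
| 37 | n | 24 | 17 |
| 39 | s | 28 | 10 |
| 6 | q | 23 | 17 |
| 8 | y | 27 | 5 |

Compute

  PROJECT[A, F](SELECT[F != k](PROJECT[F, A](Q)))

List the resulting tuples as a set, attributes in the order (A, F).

π_{F, A} gives {(a, 6), (d, 28), (k, 37), (m, 32), (n, 17), (q, 17), (r, 6), (r, 8), (s, 10), (x, 30), (y, 5)}.
σ[F != k]: keep tuples satisfying F != k → {(a, 6), (d, 28), (m, 32), (n, 17), (q, 17), (r, 6), (r, 8), (s, 10), (x, 30), (y, 5)}
π_{A, F} gives {(10, s), (17, n), (17, q), (28, d), (30, x), (32, m), (5, y), (6, a), (6, r), (8, r)}.

{(10, s), (17, n), (17, q), (28, d), (30, x), (32, m), (5, y), (6, a), (6, r), (8, r)}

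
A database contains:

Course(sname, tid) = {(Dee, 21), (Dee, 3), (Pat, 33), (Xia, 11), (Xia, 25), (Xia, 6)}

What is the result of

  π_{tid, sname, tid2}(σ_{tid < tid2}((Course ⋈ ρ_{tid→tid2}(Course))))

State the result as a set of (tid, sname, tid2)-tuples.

ρ[tid→tid2]: schema becomes (sname, tid2); tuples unchanged.
Course ⋈ ρ_{tid→tid2}(Course) (natural join on sname): {(Dee, 21, 21), (Dee, 21, 3), (Dee, 3, 21), (Dee, 3, 3), (Pat, 33, 33), (Xia, 11, 11), (Xia, 11, 25), (Xia, 11, 6), (Xia, 25, 11), (Xia, 25, 25), (Xia, 25, 6), (Xia, 6, 11), (Xia, 6, 25), (Xia, 6, 6)}
Selection tid < tid2: {(Dee, 3, 21), (Xia, 11, 25), (Xia, 6, 11), (Xia, 6, 25)}
Projecting to tid, sname, tid2: {(11, Xia, 25), (3, Dee, 21), (6, Xia, 11), (6, Xia, 25)}

{(11, Xia, 25), (3, Dee, 21), (6, Xia, 11), (6, Xia, 25)}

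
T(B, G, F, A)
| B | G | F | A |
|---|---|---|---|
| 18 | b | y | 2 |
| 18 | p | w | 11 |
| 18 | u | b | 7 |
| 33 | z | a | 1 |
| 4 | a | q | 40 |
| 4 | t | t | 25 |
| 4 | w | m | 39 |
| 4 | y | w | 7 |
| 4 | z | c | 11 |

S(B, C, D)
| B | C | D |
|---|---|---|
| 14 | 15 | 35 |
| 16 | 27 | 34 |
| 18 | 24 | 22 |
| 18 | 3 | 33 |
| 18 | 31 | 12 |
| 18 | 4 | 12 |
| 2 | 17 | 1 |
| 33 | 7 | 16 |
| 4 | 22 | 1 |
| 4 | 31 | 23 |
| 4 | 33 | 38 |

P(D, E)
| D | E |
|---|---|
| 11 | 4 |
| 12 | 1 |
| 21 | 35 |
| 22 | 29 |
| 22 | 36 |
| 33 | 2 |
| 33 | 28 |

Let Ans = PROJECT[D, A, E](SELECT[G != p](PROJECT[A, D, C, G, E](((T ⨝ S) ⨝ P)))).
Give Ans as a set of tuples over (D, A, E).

Natural join on B: {(18, b, y, 2, 24, 22), (18, b, y, 2, 3, 33), (18, b, y, 2, 31, 12), (18, b, y, 2, 4, 12), (18, p, w, 11, 24, 22), (18, p, w, 11, 3, 33), (18, p, w, 11, 31, 12), (18, p, w, 11, 4, 12), (18, u, b, 7, 24, 22), (18, u, b, 7, 3, 33), (18, u, b, 7, 31, 12), (18, u, b, 7, 4, 12), (33, z, a, 1, 7, 16), (4, a, q, 40, 22, 1), (4, a, q, 40, 31, 23), (4, a, q, 40, 33, 38), (4, t, t, 25, 22, 1), (4, t, t, 25, 31, 23), (4, t, t, 25, 33, 38), (4, w, m, 39, 22, 1), (4, w, m, 39, 31, 23), (4, w, m, 39, 33, 38), (4, y, w, 7, 22, 1), (4, y, w, 7, 31, 23), (4, y, w, 7, 33, 38), (4, z, c, 11, 22, 1), (4, z, c, 11, 31, 23), (4, z, c, 11, 33, 38)}
Natural join on D: {(18, b, y, 2, 24, 22, 29), (18, b, y, 2, 24, 22, 36), (18, b, y, 2, 3, 33, 2), (18, b, y, 2, 3, 33, 28), (18, b, y, 2, 31, 12, 1), (18, b, y, 2, 4, 12, 1), (18, p, w, 11, 24, 22, 29), (18, p, w, 11, 24, 22, 36), (18, p, w, 11, 3, 33, 2), (18, p, w, 11, 3, 33, 28), (18, p, w, 11, 31, 12, 1), (18, p, w, 11, 4, 12, 1), (18, u, b, 7, 24, 22, 29), (18, u, b, 7, 24, 22, 36), (18, u, b, 7, 3, 33, 2), (18, u, b, 7, 3, 33, 28), (18, u, b, 7, 31, 12, 1), (18, u, b, 7, 4, 12, 1)}
Projecting to A, D, C, G, E: {(11, 12, 31, p, 1), (11, 12, 4, p, 1), (11, 22, 24, p, 29), (11, 22, 24, p, 36), (11, 33, 3, p, 2), (11, 33, 3, p, 28), (2, 12, 31, b, 1), (2, 12, 4, b, 1), (2, 22, 24, b, 29), (2, 22, 24, b, 36), (2, 33, 3, b, 2), (2, 33, 3, b, 28), (7, 12, 31, u, 1), (7, 12, 4, u, 1), (7, 22, 24, u, 29), (7, 22, 24, u, 36), (7, 33, 3, u, 2), (7, 33, 3, u, 28)}
Filtering on G != p leaves {(2, 12, 31, b, 1), (2, 12, 4, b, 1), (2, 22, 24, b, 29), (2, 22, 24, b, 36), (2, 33, 3, b, 2), (2, 33, 3, b, 28), (7, 12, 31, u, 1), (7, 12, 4, u, 1), (7, 22, 24, u, 29), (7, 22, 24, u, 36), (7, 33, 3, u, 2), (7, 33, 3, u, 28)}.
Projecting to D, A, E (2 duplicate(s) eliminated): {(12, 2, 1), (12, 7, 1), (22, 2, 29), (22, 2, 36), (22, 7, 29), (22, 7, 36), (33, 2, 2), (33, 2, 28), (33, 7, 2), (33, 7, 28)}

{(12, 2, 1), (12, 7, 1), (22, 2, 29), (22, 2, 36), (22, 7, 29), (22, 7, 36), (33, 2, 2), (33, 2, 28), (33, 7, 2), (33, 7, 28)}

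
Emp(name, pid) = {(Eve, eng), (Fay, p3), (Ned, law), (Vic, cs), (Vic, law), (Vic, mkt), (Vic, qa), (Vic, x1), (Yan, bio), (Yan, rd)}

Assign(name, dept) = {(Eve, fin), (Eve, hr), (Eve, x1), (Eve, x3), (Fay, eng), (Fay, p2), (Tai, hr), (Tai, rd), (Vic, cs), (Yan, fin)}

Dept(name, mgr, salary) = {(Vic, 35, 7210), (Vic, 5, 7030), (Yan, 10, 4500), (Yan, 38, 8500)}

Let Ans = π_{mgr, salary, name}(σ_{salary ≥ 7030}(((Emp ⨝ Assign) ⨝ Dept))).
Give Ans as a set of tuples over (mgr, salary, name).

Natural join on name: {(Eve, eng, fin), (Eve, eng, hr), (Eve, eng, x1), (Eve, eng, x3), (Fay, p3, eng), (Fay, p3, p2), (Vic, cs, cs), (Vic, law, cs), (Vic, mkt, cs), (Vic, qa, cs), (Vic, x1, cs), (Yan, bio, fin), (Yan, rd, fin)}
Natural join on name: {(Vic, cs, cs, 35, 7210), (Vic, cs, cs, 5, 7030), (Vic, law, cs, 35, 7210), (Vic, law, cs, 5, 7030), (Vic, mkt, cs, 35, 7210), (Vic, mkt, cs, 5, 7030), (Vic, qa, cs, 35, 7210), (Vic, qa, cs, 5, 7030), (Vic, x1, cs, 35, 7210), (Vic, x1, cs, 5, 7030), (Yan, bio, fin, 10, 4500), (Yan, bio, fin, 38, 8500), (Yan, rd, fin, 10, 4500), (Yan, rd, fin, 38, 8500)}
σ[salary ≥ 7030]: keep tuples satisfying salary ≥ 7030 → {(Vic, cs, cs, 35, 7210), (Vic, cs, cs, 5, 7030), (Vic, law, cs, 35, 7210), (Vic, law, cs, 5, 7030), (Vic, mkt, cs, 35, 7210), (Vic, mkt, cs, 5, 7030), (Vic, qa, cs, 35, 7210), (Vic, qa, cs, 5, 7030), (Vic, x1, cs, 35, 7210), (Vic, x1, cs, 5, 7030), (Yan, bio, fin, 38, 8500), (Yan, rd, fin, 38, 8500)}
Projecting to mgr, salary, name (9 duplicate(s) eliminated): {(35, 7210, Vic), (38, 8500, Yan), (5, 7030, Vic)}

{(35, 7210, Vic), (38, 8500, Yan), (5, 7030, Vic)}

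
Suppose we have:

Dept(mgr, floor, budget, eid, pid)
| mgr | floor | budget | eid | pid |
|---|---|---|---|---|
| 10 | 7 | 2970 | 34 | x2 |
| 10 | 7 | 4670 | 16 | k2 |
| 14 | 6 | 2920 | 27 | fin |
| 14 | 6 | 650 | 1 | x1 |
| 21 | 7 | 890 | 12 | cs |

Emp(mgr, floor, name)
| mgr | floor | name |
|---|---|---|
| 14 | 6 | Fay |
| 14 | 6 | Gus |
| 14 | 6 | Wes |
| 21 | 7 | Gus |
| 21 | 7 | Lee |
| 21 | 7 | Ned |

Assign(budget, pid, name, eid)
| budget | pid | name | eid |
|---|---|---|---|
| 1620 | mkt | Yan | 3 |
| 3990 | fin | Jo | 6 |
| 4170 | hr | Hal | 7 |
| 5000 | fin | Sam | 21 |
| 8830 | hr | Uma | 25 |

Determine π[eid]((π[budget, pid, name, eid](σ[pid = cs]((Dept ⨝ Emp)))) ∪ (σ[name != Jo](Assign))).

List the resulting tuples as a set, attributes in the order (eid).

{12, 21, 25, 3, 7}

Natural join on mgr, floor: {(14, 6, 2920, 27, fin, Fay), (14, 6, 2920, 27, fin, Gus), (14, 6, 2920, 27, fin, Wes), (14, 6, 650, 1, x1, Fay), (14, 6, 650, 1, x1, Gus), (14, 6, 650, 1, x1, Wes), (21, 7, 890, 12, cs, Gus), (21, 7, 890, 12, cs, Lee), (21, 7, 890, 12, cs, Ned)}
Selection pid = cs: {(21, 7, 890, 12, cs, Gus), (21, 7, 890, 12, cs, Lee), (21, 7, 890, 12, cs, Ned)}
π_{budget, pid, name, eid} gives {(890, cs, Gus, 12), (890, cs, Lee, 12), (890, cs, Ned, 12)}.
Selection name != Jo: {(1620, mkt, Yan, 3), (4170, hr, Hal, 7), (5000, fin, Sam, 21), (8830, hr, Uma, 25)}
Union: {(890, cs, Gus, 12), (890, cs, Lee, 12), (890, cs, Ned, 12)} with {(1620, mkt, Yan, 3), (4170, hr, Hal, 7), (5000, fin, Sam, 21), (8830, hr, Uma, 25)} → {(1620, mkt, Yan, 3), (4170, hr, Hal, 7), (5000, fin, Sam, 21), (8830, hr, Uma, 25), (890, cs, Gus, 12), (890, cs, Lee, 12), (890, cs, Ned, 12)}
π_{eid} gives {12, 21, 25, 3, 7} (2 duplicate(s) eliminated).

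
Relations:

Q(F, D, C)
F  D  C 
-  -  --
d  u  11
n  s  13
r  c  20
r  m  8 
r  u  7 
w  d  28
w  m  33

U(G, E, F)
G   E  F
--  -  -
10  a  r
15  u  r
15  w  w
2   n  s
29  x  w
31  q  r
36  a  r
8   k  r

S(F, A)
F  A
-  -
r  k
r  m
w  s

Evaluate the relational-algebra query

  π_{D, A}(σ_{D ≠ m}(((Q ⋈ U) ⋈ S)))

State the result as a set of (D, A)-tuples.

{(c, k), (c, m), (d, s), (u, k), (u, m)}

Natural join on F: {(r, c, 20, 10, a), (r, c, 20, 15, u), (r, c, 20, 31, q), (r, c, 20, 36, a), (r, c, 20, 8, k), (r, m, 8, 10, a), (r, m, 8, 15, u), (r, m, 8, 31, q), (r, m, 8, 36, a), (r, m, 8, 8, k), (r, u, 7, 10, a), (r, u, 7, 15, u), (r, u, 7, 31, q), (r, u, 7, 36, a), (r, u, 7, 8, k), (w, d, 28, 15, w), (w, d, 28, 29, x), (w, m, 33, 15, w), (w, m, 33, 29, x)}
Natural join on F: {(r, c, 20, 10, a, k), (r, c, 20, 10, a, m), (r, c, 20, 15, u, k), (r, c, 20, 15, u, m), (r, c, 20, 31, q, k), (r, c, 20, 31, q, m), (r, c, 20, 36, a, k), (r, c, 20, 36, a, m), (r, c, 20, 8, k, k), (r, c, 20, 8, k, m), (r, m, 8, 10, a, k), (r, m, 8, 10, a, m), (r, m, 8, 15, u, k), (r, m, 8, 15, u, m), (r, m, 8, 31, q, k), (r, m, 8, 31, q, m), (r, m, 8, 36, a, k), (r, m, 8, 36, a, m), (r, m, 8, 8, k, k), (r, m, 8, 8, k, m), (r, u, 7, 10, a, k), (r, u, 7, 10, a, m), (r, u, 7, 15, u, k), (r, u, 7, 15, u, m), (r, u, 7, 31, q, k), (r, u, 7, 31, q, m), (r, u, 7, 36, a, k), (r, u, 7, 36, a, m), (r, u, 7, 8, k, k), (r, u, 7, 8, k, m), (w, d, 28, 15, w, s), (w, d, 28, 29, x, s), (w, m, 33, 15, w, s), (w, m, 33, 29, x, s)}
Selection D ≠ m: {(r, c, 20, 10, a, k), (r, c, 20, 10, a, m), (r, c, 20, 15, u, k), (r, c, 20, 15, u, m), (r, c, 20, 31, q, k), (r, c, 20, 31, q, m), (r, c, 20, 36, a, k), (r, c, 20, 36, a, m), (r, c, 20, 8, k, k), (r, c, 20, 8, k, m), (r, u, 7, 10, a, k), (r, u, 7, 10, a, m), (r, u, 7, 15, u, k), (r, u, 7, 15, u, m), (r, u, 7, 31, q, k), (r, u, 7, 31, q, m), (r, u, 7, 36, a, k), (r, u, 7, 36, a, m), (r, u, 7, 8, k, k), (r, u, 7, 8, k, m), (w, d, 28, 15, w, s), (w, d, 28, 29, x, s)}
Keep only column(s) D, A (17 duplicate(s) eliminated): {(c, k), (c, m), (d, s), (u, k), (u, m)}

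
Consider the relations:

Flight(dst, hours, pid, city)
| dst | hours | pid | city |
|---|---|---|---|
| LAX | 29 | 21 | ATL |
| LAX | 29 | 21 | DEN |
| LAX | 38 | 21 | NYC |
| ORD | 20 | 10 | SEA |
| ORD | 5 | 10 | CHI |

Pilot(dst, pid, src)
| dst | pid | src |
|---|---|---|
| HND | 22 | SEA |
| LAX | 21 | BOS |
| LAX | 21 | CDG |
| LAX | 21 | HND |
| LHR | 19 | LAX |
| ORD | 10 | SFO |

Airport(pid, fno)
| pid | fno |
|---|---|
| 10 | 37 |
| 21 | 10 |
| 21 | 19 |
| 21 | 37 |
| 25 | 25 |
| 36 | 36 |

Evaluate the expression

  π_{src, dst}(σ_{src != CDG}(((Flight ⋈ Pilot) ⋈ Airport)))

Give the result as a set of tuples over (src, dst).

Joining Flight and Pilot on dst, pid yields {(LAX, 29, 21, ATL, BOS), (LAX, 29, 21, ATL, CDG), (LAX, 29, 21, ATL, HND), (LAX, 29, 21, DEN, BOS), (LAX, 29, 21, DEN, CDG), (LAX, 29, 21, DEN, HND), (LAX, 38, 21, NYC, BOS), (LAX, 38, 21, NYC, CDG), (LAX, 38, 21, NYC, HND), (ORD, 20, 10, SEA, SFO), (ORD, 5, 10, CHI, SFO)}.
Joining (Flight ⋈ Pilot) and Airport on pid yields {(LAX, 29, 21, ATL, BOS, 10), (LAX, 29, 21, ATL, BOS, 19), (LAX, 29, 21, ATL, BOS, 37), (LAX, 29, 21, ATL, CDG, 10), (LAX, 29, 21, ATL, CDG, 19), (LAX, 29, 21, ATL, CDG, 37), (LAX, 29, 21, ATL, HND, 10), (LAX, 29, 21, ATL, HND, 19), (LAX, 29, 21, ATL, HND, 37), (LAX, 29, 21, DEN, BOS, 10), (LAX, 29, 21, DEN, BOS, 19), (LAX, 29, 21, DEN, BOS, 37), (LAX, 29, 21, DEN, CDG, 10), (LAX, 29, 21, DEN, CDG, 19), (LAX, 29, 21, DEN, CDG, 37), (LAX, 29, 21, DEN, HND, 10), (LAX, 29, 21, DEN, HND, 19), (LAX, 29, 21, DEN, HND, 37), (LAX, 38, 21, NYC, BOS, 10), (LAX, 38, 21, NYC, BOS, 19), (LAX, 38, 21, NYC, BOS, 37), (LAX, 38, 21, NYC, CDG, 10), (LAX, 38, 21, NYC, CDG, 19), (LAX, 38, 21, NYC, CDG, 37), (LAX, 38, 21, NYC, HND, 10), (LAX, 38, 21, NYC, HND, 19), (LAX, 38, 21, NYC, HND, 37), (ORD, 20, 10, SEA, SFO, 37), (ORD, 5, 10, CHI, SFO, 37)}.
Selection src != CDG: {(LAX, 29, 21, ATL, BOS, 10), (LAX, 29, 21, ATL, BOS, 19), (LAX, 29, 21, ATL, BOS, 37), (LAX, 29, 21, ATL, HND, 10), (LAX, 29, 21, ATL, HND, 19), (LAX, 29, 21, ATL, HND, 37), (LAX, 29, 21, DEN, BOS, 10), (LAX, 29, 21, DEN, BOS, 19), (LAX, 29, 21, DEN, BOS, 37), (LAX, 29, 21, DEN, HND, 10), (LAX, 29, 21, DEN, HND, 19), (LAX, 29, 21, DEN, HND, 37), (LAX, 38, 21, NYC, BOS, 10), (LAX, 38, 21, NYC, BOS, 19), (LAX, 38, 21, NYC, BOS, 37), (LAX, 38, 21, NYC, HND, 10), (LAX, 38, 21, NYC, HND, 19), (LAX, 38, 21, NYC, HND, 37), (ORD, 20, 10, SEA, SFO, 37), (ORD, 5, 10, CHI, SFO, 37)}
Keep only column(s) src, dst (17 duplicate(s) eliminated): {(BOS, LAX), (HND, LAX), (SFO, ORD)}

{(BOS, LAX), (HND, LAX), (SFO, ORD)}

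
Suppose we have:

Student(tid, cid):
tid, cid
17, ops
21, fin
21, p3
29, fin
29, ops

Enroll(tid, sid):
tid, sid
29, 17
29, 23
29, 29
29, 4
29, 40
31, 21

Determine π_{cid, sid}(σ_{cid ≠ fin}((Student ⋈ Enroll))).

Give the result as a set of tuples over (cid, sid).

Student ⋈ Enroll (natural join on tid): {(29, fin, 17), (29, fin, 23), (29, fin, 29), (29, fin, 4), (29, fin, 40), (29, ops, 17), (29, ops, 23), (29, ops, 29), (29, ops, 4), (29, ops, 40)}
Apply σ_{cid ≠ fin}; surviving tuples: {(29, ops, 17), (29, ops, 23), (29, ops, 29), (29, ops, 4), (29, ops, 40)}
π[cid, sid]: project onto (cid, sid) → {(ops, 17), (ops, 23), (ops, 29), (ops, 4), (ops, 40)}

{(ops, 17), (ops, 23), (ops, 29), (ops, 4), (ops, 40)}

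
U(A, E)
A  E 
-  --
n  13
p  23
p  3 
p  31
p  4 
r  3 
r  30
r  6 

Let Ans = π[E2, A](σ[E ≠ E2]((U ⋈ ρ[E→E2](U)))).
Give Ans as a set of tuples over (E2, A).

ρ[E→E2]: schema becomes (A, E2); tuples unchanged.
U ⋈ ρ[E→E2](U) (natural join on A): {(n, 13, 13), (p, 23, 23), (p, 23, 3), (p, 23, 31), (p, 23, 4), (p, 3, 23), (p, 3, 3), (p, 3, 31), (p, 3, 4), (p, 31, 23), (p, 31, 3), (p, 31, 31), (p, 31, 4), (p, 4, 23), (p, 4, 3), (p, 4, 31), (p, 4, 4), (r, 3, 3), (r, 3, 30), (r, 3, 6), (r, 30, 3), (r, 30, 30), (r, 30, 6), (r, 6, 3), (r, 6, 30), (r, 6, 6)}
Apply σ_{E ≠ E2}; surviving tuples: {(p, 23, 3), (p, 23, 31), (p, 23, 4), (p, 3, 23), (p, 3, 31), (p, 3, 4), (p, 31, 23), (p, 31, 3), (p, 31, 4), (p, 4, 23), (p, 4, 3), (p, 4, 31), (r, 3, 30), (r, 3, 6), (r, 30, 3), (r, 30, 6), (r, 6, 3), (r, 6, 30)}
π_{E2, A} gives {(23, p), (3, p), (3, r), (30, r), (31, p), (4, p), (6, r)} (11 duplicate(s) eliminated).

{(23, p), (3, p), (3, r), (30, r), (31, p), (4, p), (6, r)}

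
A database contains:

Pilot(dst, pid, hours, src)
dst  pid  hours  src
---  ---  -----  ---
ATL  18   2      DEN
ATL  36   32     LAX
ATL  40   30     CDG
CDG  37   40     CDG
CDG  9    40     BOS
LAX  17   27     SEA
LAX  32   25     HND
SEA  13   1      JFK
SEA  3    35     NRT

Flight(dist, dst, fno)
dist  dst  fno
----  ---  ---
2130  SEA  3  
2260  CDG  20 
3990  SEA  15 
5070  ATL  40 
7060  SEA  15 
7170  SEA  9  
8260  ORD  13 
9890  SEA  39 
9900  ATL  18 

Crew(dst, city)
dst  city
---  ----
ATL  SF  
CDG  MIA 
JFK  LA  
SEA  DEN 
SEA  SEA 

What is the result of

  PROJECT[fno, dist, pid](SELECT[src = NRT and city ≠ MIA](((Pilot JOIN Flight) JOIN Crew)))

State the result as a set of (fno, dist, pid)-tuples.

{(15, 3990, 3), (15, 7060, 3), (3, 2130, 3), (39, 9890, 3), (9, 7170, 3)}

Pilot ⋈ Flight (natural join on dst): {(ATL, 18, 2, DEN, 5070, 40), (ATL, 18, 2, DEN, 9900, 18), (ATL, 36, 32, LAX, 5070, 40), (ATL, 36, 32, LAX, 9900, 18), (ATL, 40, 30, CDG, 5070, 40), (ATL, 40, 30, CDG, 9900, 18), (CDG, 37, 40, CDG, 2260, 20), (CDG, 9, 40, BOS, 2260, 20), (SEA, 13, 1, JFK, 2130, 3), (SEA, 13, 1, JFK, 3990, 15), (SEA, 13, 1, JFK, 7060, 15), (SEA, 13, 1, JFK, 7170, 9), (SEA, 13, 1, JFK, 9890, 39), (SEA, 3, 35, NRT, 2130, 3), (SEA, 3, 35, NRT, 3990, 15), (SEA, 3, 35, NRT, 7060, 15), (SEA, 3, 35, NRT, 7170, 9), (SEA, 3, 35, NRT, 9890, 39)}
(Pilot JOIN Flight) ⋈ Crew (natural join on dst): {(ATL, 18, 2, DEN, 5070, 40, SF), (ATL, 18, 2, DEN, 9900, 18, SF), (ATL, 36, 32, LAX, 5070, 40, SF), (ATL, 36, 32, LAX, 9900, 18, SF), (ATL, 40, 30, CDG, 5070, 40, SF), (ATL, 40, 30, CDG, 9900, 18, SF), (CDG, 37, 40, CDG, 2260, 20, MIA), (CDG, 9, 40, BOS, 2260, 20, MIA), (SEA, 13, 1, JFK, 2130, 3, DEN), (SEA, 13, 1, JFK, 2130, 3, SEA), (SEA, 13, 1, JFK, 3990, 15, DEN), (SEA, 13, 1, JFK, 3990, 15, SEA), (SEA, 13, 1, JFK, 7060, 15, DEN), (SEA, 13, 1, JFK, 7060, 15, SEA), (SEA, 13, 1, JFK, 7170, 9, DEN), (SEA, 13, 1, JFK, 7170, 9, SEA), (SEA, 13, 1, JFK, 9890, 39, DEN), (SEA, 13, 1, JFK, 9890, 39, SEA), (SEA, 3, 35, NRT, 2130, 3, DEN), (SEA, 3, 35, NRT, 2130, 3, SEA), (SEA, 3, 35, NRT, 3990, 15, DEN), (SEA, 3, 35, NRT, 3990, 15, SEA), (SEA, 3, 35, NRT, 7060, 15, DEN), (SEA, 3, 35, NRT, 7060, 15, SEA), (SEA, 3, 35, NRT, 7170, 9, DEN), (SEA, 3, 35, NRT, 7170, 9, SEA), (SEA, 3, 35, NRT, 9890, 39, DEN), (SEA, 3, 35, NRT, 9890, 39, SEA)}
σ[src = NRT and city ≠ MIA]: keep tuples satisfying src = NRT and city ≠ MIA → {(SEA, 3, 35, NRT, 2130, 3, DEN), (SEA, 3, 35, NRT, 2130, 3, SEA), (SEA, 3, 35, NRT, 3990, 15, DEN), (SEA, 3, 35, NRT, 3990, 15, SEA), (SEA, 3, 35, NRT, 7060, 15, DEN), (SEA, 3, 35, NRT, 7060, 15, SEA), (SEA, 3, 35, NRT, 7170, 9, DEN), (SEA, 3, 35, NRT, 7170, 9, SEA), (SEA, 3, 35, NRT, 9890, 39, DEN), (SEA, 3, 35, NRT, 9890, 39, SEA)}
Keep only column(s) fno, dist, pid (5 duplicate(s) eliminated): {(15, 3990, 3), (15, 7060, 3), (3, 2130, 3), (39, 9890, 3), (9, 7170, 3)}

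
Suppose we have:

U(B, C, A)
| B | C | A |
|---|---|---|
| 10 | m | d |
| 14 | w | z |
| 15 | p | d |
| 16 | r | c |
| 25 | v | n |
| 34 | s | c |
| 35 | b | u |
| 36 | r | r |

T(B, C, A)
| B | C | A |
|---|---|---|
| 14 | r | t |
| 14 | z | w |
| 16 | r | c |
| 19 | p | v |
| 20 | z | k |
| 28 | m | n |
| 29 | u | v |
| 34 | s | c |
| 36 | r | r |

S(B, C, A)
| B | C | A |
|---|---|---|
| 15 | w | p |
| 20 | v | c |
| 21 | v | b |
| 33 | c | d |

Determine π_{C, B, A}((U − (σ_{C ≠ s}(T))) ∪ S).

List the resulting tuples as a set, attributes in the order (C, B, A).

Selection C ≠ s: {(14, r, t), (14, z, w), (16, r, c), (19, p, v), (20, z, k), (28, m, n), (29, u, v), (36, r, r)}
Taking the difference: {(10, m, d), (14, w, z), (15, p, d), (25, v, n), (34, s, c), (35, b, u)}
Taking the union: {(10, m, d), (14, w, z), (15, p, d), (15, w, p), (20, v, c), (21, v, b), (25, v, n), (33, c, d), (34, s, c), (35, b, u)}
π_{C, B, A} gives {(b, 35, u), (c, 33, d), (m, 10, d), (p, 15, d), (s, 34, c), (v, 20, c), (v, 21, b), (v, 25, n), (w, 14, z), (w, 15, p)}.

{(b, 35, u), (c, 33, d), (m, 10, d), (p, 15, d), (s, 34, c), (v, 20, c), (v, 21, b), (v, 25, n), (w, 14, z), (w, 15, p)}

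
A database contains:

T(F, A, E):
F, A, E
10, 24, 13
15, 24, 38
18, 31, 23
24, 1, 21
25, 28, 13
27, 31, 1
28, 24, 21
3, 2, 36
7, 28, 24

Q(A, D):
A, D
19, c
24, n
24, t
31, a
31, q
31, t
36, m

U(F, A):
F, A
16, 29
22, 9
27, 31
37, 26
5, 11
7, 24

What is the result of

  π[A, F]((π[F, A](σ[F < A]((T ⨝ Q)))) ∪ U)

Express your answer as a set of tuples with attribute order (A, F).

Natural join on A: {(10, 24, 13, n), (10, 24, 13, t), (15, 24, 38, n), (15, 24, 38, t), (18, 31, 23, a), (18, 31, 23, q), (18, 31, 23, t), (27, 31, 1, a), (27, 31, 1, q), (27, 31, 1, t), (28, 24, 21, n), (28, 24, 21, t)}
Filtering on F < A leaves {(10, 24, 13, n), (10, 24, 13, t), (15, 24, 38, n), (15, 24, 38, t), (18, 31, 23, a), (18, 31, 23, q), (18, 31, 23, t), (27, 31, 1, a), (27, 31, 1, q), (27, 31, 1, t)}.
Keep only column(s) F, A (6 duplicate(s) eliminated): {(10, 24), (15, 24), (18, 31), (27, 31)}
Union: {(10, 24), (15, 24), (18, 31), (27, 31)} with {(16, 29), (22, 9), (27, 31), (37, 26), (5, 11), (7, 24)} → {(10, 24), (15, 24), (16, 29), (18, 31), (22, 9), (27, 31), (37, 26), (5, 11), (7, 24)}
Keep only column(s) A, F: {(11, 5), (24, 10), (24, 15), (24, 7), (26, 37), (29, 16), (31, 18), (31, 27), (9, 22)}

{(11, 5), (24, 10), (24, 15), (24, 7), (26, 37), (29, 16), (31, 18), (31, 27), (9, 22)}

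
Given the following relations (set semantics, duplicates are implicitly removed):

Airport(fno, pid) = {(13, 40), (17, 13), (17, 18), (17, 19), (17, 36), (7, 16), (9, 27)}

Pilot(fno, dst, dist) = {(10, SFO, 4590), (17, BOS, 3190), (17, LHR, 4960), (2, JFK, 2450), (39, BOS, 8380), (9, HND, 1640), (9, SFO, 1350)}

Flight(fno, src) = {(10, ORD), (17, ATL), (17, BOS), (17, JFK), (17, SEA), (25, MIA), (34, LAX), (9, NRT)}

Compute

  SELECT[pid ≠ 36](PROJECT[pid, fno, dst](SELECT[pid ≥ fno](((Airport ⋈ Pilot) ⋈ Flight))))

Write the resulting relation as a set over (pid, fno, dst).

{(18, 17, BOS), (18, 17, LHR), (19, 17, BOS), (19, 17, LHR), (27, 9, HND), (27, 9, SFO)}

Joining Airport and Pilot on fno yields {(17, 13, BOS, 3190), (17, 13, LHR, 4960), (17, 18, BOS, 3190), (17, 18, LHR, 4960), (17, 19, BOS, 3190), (17, 19, LHR, 4960), (17, 36, BOS, 3190), (17, 36, LHR, 4960), (9, 27, HND, 1640), (9, 27, SFO, 1350)}.
Joining (Airport ⋈ Pilot) and Flight on fno yields {(17, 13, BOS, 3190, ATL), (17, 13, BOS, 3190, BOS), (17, 13, BOS, 3190, JFK), (17, 13, BOS, 3190, SEA), (17, 13, LHR, 4960, ATL), (17, 13, LHR, 4960, BOS), (17, 13, LHR, 4960, JFK), (17, 13, LHR, 4960, SEA), (17, 18, BOS, 3190, ATL), (17, 18, BOS, 3190, BOS), (17, 18, BOS, 3190, JFK), (17, 18, BOS, 3190, SEA), (17, 18, LHR, 4960, ATL), (17, 18, LHR, 4960, BOS), (17, 18, LHR, 4960, JFK), (17, 18, LHR, 4960, SEA), (17, 19, BOS, 3190, ATL), (17, 19, BOS, 3190, BOS), (17, 19, BOS, 3190, JFK), (17, 19, BOS, 3190, SEA), (17, 19, LHR, 4960, ATL), (17, 19, LHR, 4960, BOS), (17, 19, LHR, 4960, JFK), (17, 19, LHR, 4960, SEA), (17, 36, BOS, 3190, ATL), (17, 36, BOS, 3190, BOS), (17, 36, BOS, 3190, JFK), (17, 36, BOS, 3190, SEA), (17, 36, LHR, 4960, ATL), (17, 36, LHR, 4960, BOS), (17, 36, LHR, 4960, JFK), (17, 36, LHR, 4960, SEA), (9, 27, HND, 1640, NRT), (9, 27, SFO, 1350, NRT)}.
σ[pid ≥ fno]: keep tuples satisfying pid ≥ fno → {(17, 18, BOS, 3190, ATL), (17, 18, BOS, 3190, BOS), (17, 18, BOS, 3190, JFK), (17, 18, BOS, 3190, SEA), (17, 18, LHR, 4960, ATL), (17, 18, LHR, 4960, BOS), (17, 18, LHR, 4960, JFK), (17, 18, LHR, 4960, SEA), (17, 19, BOS, 3190, ATL), (17, 19, BOS, 3190, BOS), (17, 19, BOS, 3190, JFK), (17, 19, BOS, 3190, SEA), (17, 19, LHR, 4960, ATL), (17, 19, LHR, 4960, BOS), (17, 19, LHR, 4960, JFK), (17, 19, LHR, 4960, SEA), (17, 36, BOS, 3190, ATL), (17, 36, BOS, 3190, BOS), (17, 36, BOS, 3190, JFK), (17, 36, BOS, 3190, SEA), (17, 36, LHR, 4960, ATL), (17, 36, LHR, 4960, BOS), (17, 36, LHR, 4960, JFK), (17, 36, LHR, 4960, SEA), (9, 27, HND, 1640, NRT), (9, 27, SFO, 1350, NRT)}
π_{pid, fno, dst} gives {(18, 17, BOS), (18, 17, LHR), (19, 17, BOS), (19, 17, LHR), (27, 9, HND), (27, 9, SFO), (36, 17, BOS), (36, 17, LHR)} (18 duplicate(s) eliminated).
σ[pid ≠ 36]: keep tuples satisfying pid ≠ 36 → {(18, 17, BOS), (18, 17, LHR), (19, 17, BOS), (19, 17, LHR), (27, 9, HND), (27, 9, SFO)}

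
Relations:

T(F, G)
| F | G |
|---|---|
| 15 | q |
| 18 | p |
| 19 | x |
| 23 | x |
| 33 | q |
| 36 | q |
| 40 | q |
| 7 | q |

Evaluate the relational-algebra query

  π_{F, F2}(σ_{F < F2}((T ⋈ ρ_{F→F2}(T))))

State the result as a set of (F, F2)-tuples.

ρ[F→F2]: schema becomes (F2, G); tuples unchanged.
Natural join on G: {(15, q, 15), (15, q, 33), (15, q, 36), (15, q, 40), (15, q, 7), (18, p, 18), (19, x, 19), (19, x, 23), (23, x, 19), (23, x, 23), (33, q, 15), (33, q, 33), (33, q, 36), (33, q, 40), (33, q, 7), (36, q, 15), (36, q, 33), (36, q, 36), (36, q, 40), (36, q, 7), (40, q, 15), (40, q, 33), (40, q, 36), (40, q, 40), (40, q, 7), (7, q, 15), (7, q, 33), (7, q, 36), (7, q, 40), (7, q, 7)}
Selection F < F2: {(15, q, 33), (15, q, 36), (15, q, 40), (19, x, 23), (33, q, 36), (33, q, 40), (36, q, 40), (7, q, 15), (7, q, 33), (7, q, 36), (7, q, 40)}
Keep only column(s) F, F2: {(15, 33), (15, 36), (15, 40), (19, 23), (33, 36), (33, 40), (36, 40), (7, 15), (7, 33), (7, 36), (7, 40)}

{(15, 33), (15, 36), (15, 40), (19, 23), (33, 36), (33, 40), (36, 40), (7, 15), (7, 33), (7, 36), (7, 40)}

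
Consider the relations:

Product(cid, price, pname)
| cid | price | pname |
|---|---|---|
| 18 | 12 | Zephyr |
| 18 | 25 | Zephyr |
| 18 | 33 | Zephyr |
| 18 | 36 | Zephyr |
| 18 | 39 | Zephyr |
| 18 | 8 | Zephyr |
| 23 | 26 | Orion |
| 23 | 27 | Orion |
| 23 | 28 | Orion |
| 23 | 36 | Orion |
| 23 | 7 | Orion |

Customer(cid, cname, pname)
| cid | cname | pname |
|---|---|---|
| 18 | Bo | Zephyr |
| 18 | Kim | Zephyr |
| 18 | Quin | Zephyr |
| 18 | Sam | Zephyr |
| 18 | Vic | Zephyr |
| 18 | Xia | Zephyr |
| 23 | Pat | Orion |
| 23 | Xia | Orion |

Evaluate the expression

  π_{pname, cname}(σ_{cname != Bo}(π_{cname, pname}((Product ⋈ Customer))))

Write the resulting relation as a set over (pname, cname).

{(Orion, Pat), (Orion, Xia), (Zephyr, Kim), (Zephyr, Quin), (Zephyr, Sam), (Zephyr, Vic), (Zephyr, Xia)}

Product ⋈ Customer (natural join on cid, pname): {(18, 12, Zephyr, Bo), (18, 12, Zephyr, Kim), (18, 12, Zephyr, Quin), (18, 12, Zephyr, Sam), (18, 12, Zephyr, Vic), (18, 12, Zephyr, Xia), (18, 25, Zephyr, Bo), (18, 25, Zephyr, Kim), (18, 25, Zephyr, Quin), (18, 25, Zephyr, Sam), (18, 25, Zephyr, Vic), (18, 25, Zephyr, Xia), (18, 33, Zephyr, Bo), (18, 33, Zephyr, Kim), (18, 33, Zephyr, Quin), (18, 33, Zephyr, Sam), (18, 33, Zephyr, Vic), (18, 33, Zephyr, Xia), (18, 36, Zephyr, Bo), (18, 36, Zephyr, Kim), (18, 36, Zephyr, Quin), (18, 36, Zephyr, Sam), (18, 36, Zephyr, Vic), (18, 36, Zephyr, Xia), (18, 39, Zephyr, Bo), (18, 39, Zephyr, Kim), (18, 39, Zephyr, Quin), (18, 39, Zephyr, Sam), (18, 39, Zephyr, Vic), (18, 39, Zephyr, Xia), (18, 8, Zephyr, Bo), (18, 8, Zephyr, Kim), (18, 8, Zephyr, Quin), (18, 8, Zephyr, Sam), (18, 8, Zephyr, Vic), (18, 8, Zephyr, Xia), (23, 26, Orion, Pat), (23, 26, Orion, Xia), (23, 27, Orion, Pat), (23, 27, Orion, Xia), (23, 28, Orion, Pat), (23, 28, Orion, Xia), (23, 36, Orion, Pat), (23, 36, Orion, Xia), (23, 7, Orion, Pat), (23, 7, Orion, Xia)}
π_{cname, pname} gives {(Bo, Zephyr), (Kim, Zephyr), (Pat, Orion), (Quin, Zephyr), (Sam, Zephyr), (Vic, Zephyr), (Xia, Orion), (Xia, Zephyr)} (38 duplicate(s) eliminated).
σ[cname != Bo]: keep tuples satisfying cname != Bo → {(Kim, Zephyr), (Pat, Orion), (Quin, Zephyr), (Sam, Zephyr), (Vic, Zephyr), (Xia, Orion), (Xia, Zephyr)}
π_{pname, cname} gives {(Orion, Pat), (Orion, Xia), (Zephyr, Kim), (Zephyr, Quin), (Zephyr, Sam), (Zephyr, Vic), (Zephyr, Xia)}.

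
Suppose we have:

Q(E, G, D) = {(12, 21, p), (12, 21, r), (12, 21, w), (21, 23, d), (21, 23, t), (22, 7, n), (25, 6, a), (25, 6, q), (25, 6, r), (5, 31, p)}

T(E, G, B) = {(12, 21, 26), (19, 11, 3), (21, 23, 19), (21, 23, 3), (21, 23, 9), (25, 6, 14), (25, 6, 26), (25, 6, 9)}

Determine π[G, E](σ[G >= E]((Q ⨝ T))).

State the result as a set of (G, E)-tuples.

{(21, 12), (23, 21)}

Q ⋈ T (natural join on E, G): {(12, 21, p, 26), (12, 21, r, 26), (12, 21, w, 26), (21, 23, d, 19), (21, 23, d, 3), (21, 23, d, 9), (21, 23, t, 19), (21, 23, t, 3), (21, 23, t, 9), (25, 6, a, 14), (25, 6, a, 26), (25, 6, a, 9), (25, 6, q, 14), (25, 6, q, 26), (25, 6, q, 9), (25, 6, r, 14), (25, 6, r, 26), (25, 6, r, 9)}
Apply σ_{G >= E}; surviving tuples: {(12, 21, p, 26), (12, 21, r, 26), (12, 21, w, 26), (21, 23, d, 19), (21, 23, d, 3), (21, 23, d, 9), (21, 23, t, 19), (21, 23, t, 3), (21, 23, t, 9)}
Keep only column(s) G, E (7 duplicate(s) eliminated): {(21, 12), (23, 21)}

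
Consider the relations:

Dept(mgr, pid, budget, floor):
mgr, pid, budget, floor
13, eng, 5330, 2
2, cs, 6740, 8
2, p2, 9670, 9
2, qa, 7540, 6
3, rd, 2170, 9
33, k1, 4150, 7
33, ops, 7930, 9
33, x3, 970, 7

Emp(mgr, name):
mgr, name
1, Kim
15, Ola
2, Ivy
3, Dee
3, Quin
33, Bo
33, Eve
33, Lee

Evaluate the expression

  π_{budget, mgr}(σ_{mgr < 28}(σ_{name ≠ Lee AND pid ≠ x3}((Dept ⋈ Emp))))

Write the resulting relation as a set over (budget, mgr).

{(2170, 3), (6740, 2), (7540, 2), (9670, 2)}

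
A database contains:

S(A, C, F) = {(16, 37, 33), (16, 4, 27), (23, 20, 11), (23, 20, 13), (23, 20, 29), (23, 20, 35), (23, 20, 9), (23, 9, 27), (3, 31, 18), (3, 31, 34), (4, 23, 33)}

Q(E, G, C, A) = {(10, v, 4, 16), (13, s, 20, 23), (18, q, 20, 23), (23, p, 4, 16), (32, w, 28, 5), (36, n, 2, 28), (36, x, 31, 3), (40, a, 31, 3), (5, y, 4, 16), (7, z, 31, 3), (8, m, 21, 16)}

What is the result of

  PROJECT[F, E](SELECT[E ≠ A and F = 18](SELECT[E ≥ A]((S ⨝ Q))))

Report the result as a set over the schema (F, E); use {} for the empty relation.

Joining S and Q on A, C yields {(16, 4, 27, 10, v), (16, 4, 27, 23, p), (16, 4, 27, 5, y), (23, 20, 11, 13, s), (23, 20, 11, 18, q), (23, 20, 13, 13, s), (23, 20, 13, 18, q), (23, 20, 29, 13, s), (23, 20, 29, 18, q), (23, 20, 35, 13, s), (23, 20, 35, 18, q), (23, 20, 9, 13, s), (23, 20, 9, 18, q), (3, 31, 18, 36, x), (3, 31, 18, 40, a), (3, 31, 18, 7, z), (3, 31, 34, 36, x), (3, 31, 34, 40, a), (3, 31, 34, 7, z)}.
σ[E ≥ A]: keep tuples satisfying E ≥ A → {(16, 4, 27, 23, p), (3, 31, 18, 36, x), (3, 31, 18, 40, a), (3, 31, 18, 7, z), (3, 31, 34, 36, x), (3, 31, 34, 40, a), (3, 31, 34, 7, z)}
σ[E ≠ A and F = 18]: keep tuples satisfying E ≠ A and F = 18 → {(3, 31, 18, 36, x), (3, 31, 18, 40, a), (3, 31, 18, 7, z)}
π_{F, E} gives {(18, 36), (18, 40), (18, 7)}.

{(18, 36), (18, 40), (18, 7)}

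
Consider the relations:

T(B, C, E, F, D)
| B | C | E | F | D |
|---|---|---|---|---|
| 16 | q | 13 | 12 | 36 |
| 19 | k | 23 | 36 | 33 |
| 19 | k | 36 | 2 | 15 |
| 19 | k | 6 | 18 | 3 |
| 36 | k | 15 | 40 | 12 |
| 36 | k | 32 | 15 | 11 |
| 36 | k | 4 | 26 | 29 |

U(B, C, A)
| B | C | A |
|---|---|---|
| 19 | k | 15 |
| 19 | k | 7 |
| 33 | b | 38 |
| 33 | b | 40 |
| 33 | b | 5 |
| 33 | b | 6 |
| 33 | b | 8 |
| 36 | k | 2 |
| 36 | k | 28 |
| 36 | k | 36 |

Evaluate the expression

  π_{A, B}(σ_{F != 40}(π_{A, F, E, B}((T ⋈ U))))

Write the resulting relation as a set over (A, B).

Natural join on B, C: {(19, k, 23, 36, 33, 15), (19, k, 23, 36, 33, 7), (19, k, 36, 2, 15, 15), (19, k, 36, 2, 15, 7), (19, k, 6, 18, 3, 15), (19, k, 6, 18, 3, 7), (36, k, 15, 40, 12, 2), (36, k, 15, 40, 12, 28), (36, k, 15, 40, 12, 36), (36, k, 32, 15, 11, 2), (36, k, 32, 15, 11, 28), (36, k, 32, 15, 11, 36), (36, k, 4, 26, 29, 2), (36, k, 4, 26, 29, 28), (36, k, 4, 26, 29, 36)}
Keep only column(s) A, F, E, B: {(15, 18, 6, 19), (15, 2, 36, 19), (15, 36, 23, 19), (2, 15, 32, 36), (2, 26, 4, 36), (2, 40, 15, 36), (28, 15, 32, 36), (28, 26, 4, 36), (28, 40, 15, 36), (36, 15, 32, 36), (36, 26, 4, 36), (36, 40, 15, 36), (7, 18, 6, 19), (7, 2, 36, 19), (7, 36, 23, 19)}
Filtering on F != 40 leaves {(15, 18, 6, 19), (15, 2, 36, 19), (15, 36, 23, 19), (2, 15, 32, 36), (2, 26, 4, 36), (28, 15, 32, 36), (28, 26, 4, 36), (36, 15, 32, 36), (36, 26, 4, 36), (7, 18, 6, 19), (7, 2, 36, 19), (7, 36, 23, 19)}.
Keep only column(s) A, B (7 duplicate(s) eliminated): {(15, 19), (2, 36), (28, 36), (36, 36), (7, 19)}

{(15, 19), (2, 36), (28, 36), (36, 36), (7, 19)}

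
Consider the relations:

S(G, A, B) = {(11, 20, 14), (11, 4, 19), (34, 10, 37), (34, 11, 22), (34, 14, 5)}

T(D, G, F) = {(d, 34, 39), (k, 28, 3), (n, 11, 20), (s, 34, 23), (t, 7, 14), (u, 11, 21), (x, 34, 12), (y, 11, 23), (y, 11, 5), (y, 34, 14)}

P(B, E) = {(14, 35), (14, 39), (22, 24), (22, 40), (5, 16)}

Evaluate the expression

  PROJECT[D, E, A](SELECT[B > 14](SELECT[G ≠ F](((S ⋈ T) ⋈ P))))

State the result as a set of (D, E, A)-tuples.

{(d, 24, 11), (d, 40, 11), (s, 24, 11), (s, 40, 11), (x, 24, 11), (x, 40, 11), (y, 24, 11), (y, 40, 11)}

Natural join on G: {(11, 20, 14, n, 20), (11, 20, 14, u, 21), (11, 20, 14, y, 23), (11, 20, 14, y, 5), (11, 4, 19, n, 20), (11, 4, 19, u, 21), (11, 4, 19, y, 23), (11, 4, 19, y, 5), (34, 10, 37, d, 39), (34, 10, 37, s, 23), (34, 10, 37, x, 12), (34, 10, 37, y, 14), (34, 11, 22, d, 39), (34, 11, 22, s, 23), (34, 11, 22, x, 12), (34, 11, 22, y, 14), (34, 14, 5, d, 39), (34, 14, 5, s, 23), (34, 14, 5, x, 12), (34, 14, 5, y, 14)}
Natural join on B: {(11, 20, 14, n, 20, 35), (11, 20, 14, n, 20, 39), (11, 20, 14, u, 21, 35), (11, 20, 14, u, 21, 39), (11, 20, 14, y, 23, 35), (11, 20, 14, y, 23, 39), (11, 20, 14, y, 5, 35), (11, 20, 14, y, 5, 39), (34, 11, 22, d, 39, 24), (34, 11, 22, d, 39, 40), (34, 11, 22, s, 23, 24), (34, 11, 22, s, 23, 40), (34, 11, 22, x, 12, 24), (34, 11, 22, x, 12, 40), (34, 11, 22, y, 14, 24), (34, 11, 22, y, 14, 40), (34, 14, 5, d, 39, 16), (34, 14, 5, s, 23, 16), (34, 14, 5, x, 12, 16), (34, 14, 5, y, 14, 16)}
Apply σ_{G ≠ F}; surviving tuples: {(11, 20, 14, n, 20, 35), (11, 20, 14, n, 20, 39), (11, 20, 14, u, 21, 35), (11, 20, 14, u, 21, 39), (11, 20, 14, y, 23, 35), (11, 20, 14, y, 23, 39), (11, 20, 14, y, 5, 35), (11, 20, 14, y, 5, 39), (34, 11, 22, d, 39, 24), (34, 11, 22, d, 39, 40), (34, 11, 22, s, 23, 24), (34, 11, 22, s, 23, 40), (34, 11, 22, x, 12, 24), (34, 11, 22, x, 12, 40), (34, 11, 22, y, 14, 24), (34, 11, 22, y, 14, 40), (34, 14, 5, d, 39, 16), (34, 14, 5, s, 23, 16), (34, 14, 5, x, 12, 16), (34, 14, 5, y, 14, 16)}
Apply σ_{B > 14}; surviving tuples: {(34, 11, 22, d, 39, 24), (34, 11, 22, d, 39, 40), (34, 11, 22, s, 23, 24), (34, 11, 22, s, 23, 40), (34, 11, 22, x, 12, 24), (34, 11, 22, x, 12, 40), (34, 11, 22, y, 14, 24), (34, 11, 22, y, 14, 40)}
π[D, E, A]: project onto (D, E, A) → {(d, 24, 11), (d, 40, 11), (s, 24, 11), (s, 40, 11), (x, 24, 11), (x, 40, 11), (y, 24, 11), (y, 40, 11)}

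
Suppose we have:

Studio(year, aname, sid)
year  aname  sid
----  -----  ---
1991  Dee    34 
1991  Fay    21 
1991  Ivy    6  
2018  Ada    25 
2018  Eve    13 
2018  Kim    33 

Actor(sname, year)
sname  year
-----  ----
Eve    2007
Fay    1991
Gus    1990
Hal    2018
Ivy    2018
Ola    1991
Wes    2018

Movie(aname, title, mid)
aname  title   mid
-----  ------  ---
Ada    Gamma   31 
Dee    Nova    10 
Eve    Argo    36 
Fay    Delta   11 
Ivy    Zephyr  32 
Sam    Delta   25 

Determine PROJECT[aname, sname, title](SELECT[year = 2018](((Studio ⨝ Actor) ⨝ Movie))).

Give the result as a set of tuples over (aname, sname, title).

{(Ada, Hal, Gamma), (Ada, Ivy, Gamma), (Ada, Wes, Gamma), (Eve, Hal, Argo), (Eve, Ivy, Argo), (Eve, Wes, Argo)}

Joining Studio and Actor on year yields {(1991, Dee, 34, Fay), (1991, Dee, 34, Ola), (1991, Fay, 21, Fay), (1991, Fay, 21, Ola), (1991, Ivy, 6, Fay), (1991, Ivy, 6, Ola), (2018, Ada, 25, Hal), (2018, Ada, 25, Ivy), (2018, Ada, 25, Wes), (2018, Eve, 13, Hal), (2018, Eve, 13, Ivy), (2018, Eve, 13, Wes), (2018, Kim, 33, Hal), (2018, Kim, 33, Ivy), (2018, Kim, 33, Wes)}.
Joining (Studio ⨝ Actor) and Movie on aname yields {(1991, Dee, 34, Fay, Nova, 10), (1991, Dee, 34, Ola, Nova, 10), (1991, Fay, 21, Fay, Delta, 11), (1991, Fay, 21, Ola, Delta, 11), (1991, Ivy, 6, Fay, Zephyr, 32), (1991, Ivy, 6, Ola, Zephyr, 32), (2018, Ada, 25, Hal, Gamma, 31), (2018, Ada, 25, Ivy, Gamma, 31), (2018, Ada, 25, Wes, Gamma, 31), (2018, Eve, 13, Hal, Argo, 36), (2018, Eve, 13, Ivy, Argo, 36), (2018, Eve, 13, Wes, Argo, 36)}.
Filtering on year = 2018 leaves {(2018, Ada, 25, Hal, Gamma, 31), (2018, Ada, 25, Ivy, Gamma, 31), (2018, Ada, 25, Wes, Gamma, 31), (2018, Eve, 13, Hal, Argo, 36), (2018, Eve, 13, Ivy, Argo, 36), (2018, Eve, 13, Wes, Argo, 36)}.
Projecting to aname, sname, title: {(Ada, Hal, Gamma), (Ada, Ivy, Gamma), (Ada, Wes, Gamma), (Eve, Hal, Argo), (Eve, Ivy, Argo), (Eve, Wes, Argo)}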